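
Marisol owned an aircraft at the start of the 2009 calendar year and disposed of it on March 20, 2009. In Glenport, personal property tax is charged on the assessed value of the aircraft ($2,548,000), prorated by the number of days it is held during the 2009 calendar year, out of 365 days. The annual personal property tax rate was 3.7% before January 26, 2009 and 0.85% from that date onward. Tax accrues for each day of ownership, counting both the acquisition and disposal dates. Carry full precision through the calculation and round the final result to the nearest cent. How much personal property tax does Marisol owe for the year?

January 1 – January 25, 2009: 25 days at 3.7% → $2,548,000 × 3.7% × 25/365 = $6,457.2603
January 26 – March 20, 2009: 54 days at 0.85% → $2,548,000 × 0.85% × 54/365 = $3,204.1973
Total = $9,661.4575

$9,661.46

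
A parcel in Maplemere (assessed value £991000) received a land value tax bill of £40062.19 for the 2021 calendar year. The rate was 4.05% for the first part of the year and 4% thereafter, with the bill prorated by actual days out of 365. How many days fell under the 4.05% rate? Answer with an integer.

311 days

Let d = days at the first rate; then 365 − d days at the second rate.
£991000 × [4.05%·d + 4%·(365−d)] / 365 = £40062.19
Solving gives d = 311, so the new rate took effect on 8 Nov 2021.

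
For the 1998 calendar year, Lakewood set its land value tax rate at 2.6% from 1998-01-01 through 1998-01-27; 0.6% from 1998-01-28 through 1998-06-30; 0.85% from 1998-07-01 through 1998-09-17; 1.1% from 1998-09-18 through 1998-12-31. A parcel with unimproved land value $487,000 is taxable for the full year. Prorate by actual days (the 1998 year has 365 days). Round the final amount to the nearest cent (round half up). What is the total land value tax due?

$4,606.49

1998-01-01 to 1998-01-27: 27 days at 2.6% → $487,000 × 2.6% × 27/365 = $936.6411
1998-01-28 to 1998-06-30: 154 days at 0.6% → $487,000 × 0.6% × 154/365 = $1,232.8438
1998-07-01 to 1998-09-17: 79 days at 0.85% → $487,000 × 0.85% × 79/365 = $895.9466
1998-09-18 to 1998-12-31: 105 days at 1.1% → $487,000 × 1.1% × 105/365 = $1,541.0548
Total = $4,606.4863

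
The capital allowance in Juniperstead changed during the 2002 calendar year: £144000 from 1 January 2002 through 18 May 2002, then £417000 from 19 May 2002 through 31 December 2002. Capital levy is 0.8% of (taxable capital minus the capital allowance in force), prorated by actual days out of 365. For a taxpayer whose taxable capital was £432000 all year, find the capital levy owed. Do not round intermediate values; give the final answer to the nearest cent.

1 January – 18 May 2002: 138 days, exemption £144000 → (£432000 − £144000) × 0.8% × 138/365 = £871.1014
19 May – 31 December 2002: 227 days, exemption £417000 → (£432000 − £417000) × 0.8% × 227/365 = £74.6301
Total = £945.7315

£945.73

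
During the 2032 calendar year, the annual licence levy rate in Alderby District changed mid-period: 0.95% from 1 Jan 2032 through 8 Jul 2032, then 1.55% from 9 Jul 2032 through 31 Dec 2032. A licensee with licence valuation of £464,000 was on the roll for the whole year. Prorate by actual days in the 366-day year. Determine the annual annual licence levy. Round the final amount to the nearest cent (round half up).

£5,746.75

1 Jan – 8 Jul 2032: 190 days at 0.95% → £464,000 × 0.95% × 190/366 = £2,288.3060
9 Jul – 31 Dec 2032: 176 days at 1.55% → £464,000 × 1.55% × 176/366 = £3,458.4481
Total = £5,746.7541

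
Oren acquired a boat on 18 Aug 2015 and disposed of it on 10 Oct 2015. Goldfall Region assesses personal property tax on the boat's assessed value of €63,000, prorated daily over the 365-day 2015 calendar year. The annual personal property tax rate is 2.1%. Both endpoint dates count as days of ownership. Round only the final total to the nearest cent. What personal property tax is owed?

Days held (18 Aug – 10 Oct 2015): 54 out of 365
Tax = €63,000 × 2.1% × 54/365 = €195.7315

€195.73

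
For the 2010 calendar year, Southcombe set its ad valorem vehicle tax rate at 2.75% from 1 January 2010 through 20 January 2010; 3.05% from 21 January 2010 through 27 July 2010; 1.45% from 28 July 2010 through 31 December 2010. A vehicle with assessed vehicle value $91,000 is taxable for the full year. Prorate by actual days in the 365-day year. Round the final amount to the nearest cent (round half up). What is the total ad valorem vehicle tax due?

$2,134.26

1 January – 20 January 2010: 20 days at 2.75% → $91,000 × 2.75% × 20/365 = $137.1233
21 January – 27 July 2010: 188 days at 3.05% → $91,000 × 3.05% × 188/365 = $1,429.5726
28 July – 31 December 2010: 157 days at 1.45% → $91,000 × 1.45% × 157/365 = $567.5658
Total = $2,134.2616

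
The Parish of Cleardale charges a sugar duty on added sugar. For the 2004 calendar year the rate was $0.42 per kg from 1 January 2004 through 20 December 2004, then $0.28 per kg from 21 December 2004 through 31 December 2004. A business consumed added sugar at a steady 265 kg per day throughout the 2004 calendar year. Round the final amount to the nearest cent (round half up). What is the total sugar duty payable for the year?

$40327.70

1 January – 20 December 2004: 355 days × 265 kg/day = 94,075 kg at $0.42/kg → $39511.50
21 December – 31 December 2004: 11 days × 265 kg/day = 2,915 kg at $0.28/kg → $816.20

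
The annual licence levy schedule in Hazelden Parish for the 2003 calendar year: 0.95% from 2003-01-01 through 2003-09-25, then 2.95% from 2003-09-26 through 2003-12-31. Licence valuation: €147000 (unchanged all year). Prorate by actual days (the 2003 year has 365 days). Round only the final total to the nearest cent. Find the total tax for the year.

2003-01-01 to 2003-09-25: 268 days at 0.95% → €147000 × 0.95% × 268/365 = €1025.3753
2003-09-26 to 2003-12-31: 97 days at 2.95% → €147000 × 2.95% × 97/365 = €1152.4397
Total = €2177.8151

€2177.82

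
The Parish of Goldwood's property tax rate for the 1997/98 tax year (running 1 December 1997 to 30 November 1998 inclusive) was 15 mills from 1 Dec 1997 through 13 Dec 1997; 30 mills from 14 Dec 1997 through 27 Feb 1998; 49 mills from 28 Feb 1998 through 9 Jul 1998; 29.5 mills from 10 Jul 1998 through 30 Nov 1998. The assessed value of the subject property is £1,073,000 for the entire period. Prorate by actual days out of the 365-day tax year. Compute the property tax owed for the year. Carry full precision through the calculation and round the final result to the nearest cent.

1 Dec – 13 Dec 1997: 13 days at 15 mills → £1,073,000 × 1.5% × 13/365 = £573.2466
14 Dec 1997 – 27 Feb 1998: 76 days at 30 mills → £1,073,000 × 3% × 76/365 = £6,702.5753
28 Feb – 9 Jul 1998: 132 days at 49 mills → £1,073,000 × 4.9% × 132/365 = £19,014.1479
10 Jul – 30 Nov 1998: 144 days at 29.5 mills → £1,073,000 × 2.95% × 144/365 = £12,487.9562
Total = £38,777.9260

£38,777.93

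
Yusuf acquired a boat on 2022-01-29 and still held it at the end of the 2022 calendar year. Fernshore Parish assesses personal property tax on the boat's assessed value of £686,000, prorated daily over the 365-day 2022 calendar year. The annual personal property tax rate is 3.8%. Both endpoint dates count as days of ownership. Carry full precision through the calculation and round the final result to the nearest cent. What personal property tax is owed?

Days held (2022-01-29 to 2022-12-31): 337 out of 365
Tax = £686,000 × 3.8% × 337/365 = £24,068.2630

£24,068.26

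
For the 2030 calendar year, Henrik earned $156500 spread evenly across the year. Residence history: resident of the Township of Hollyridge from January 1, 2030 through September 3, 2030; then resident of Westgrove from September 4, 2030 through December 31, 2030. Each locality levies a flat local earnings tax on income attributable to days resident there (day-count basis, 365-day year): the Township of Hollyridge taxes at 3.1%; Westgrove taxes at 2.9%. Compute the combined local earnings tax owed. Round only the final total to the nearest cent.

$4749.45

The Township of Hollyridge, January 1 – September 3, 2030: 246 days → $156500 × 3.1% × 246/365 = $3269.7781
Westgrove, September 4 – December 31, 2030: 119 days → $156500 × 2.9% × 119/365 = $1479.6753
Total = $4749.4534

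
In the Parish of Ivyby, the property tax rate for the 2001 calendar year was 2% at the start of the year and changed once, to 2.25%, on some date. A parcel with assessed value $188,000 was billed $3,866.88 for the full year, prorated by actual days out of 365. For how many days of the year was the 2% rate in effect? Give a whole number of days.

282 days

Let d = days at the first rate; then 365 − d days at the second rate.
$188,000 × [2%·d + 2.25%·(365−d)] / 365 = $3,866.88
Solving gives d = 282, so the new rate took effect on October 10, 2001.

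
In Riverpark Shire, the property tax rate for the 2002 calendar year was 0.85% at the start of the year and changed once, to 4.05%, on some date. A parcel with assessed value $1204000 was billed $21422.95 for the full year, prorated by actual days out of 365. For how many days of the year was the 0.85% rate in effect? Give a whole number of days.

Let d = days at the first rate; then 365 − d days at the second rate.
$1204000 × [0.85%·d + 4.05%·(365−d)] / 365 = $21422.95
Solving gives d = 259, so the new rate took effect on 17 Sep 2002.

259 days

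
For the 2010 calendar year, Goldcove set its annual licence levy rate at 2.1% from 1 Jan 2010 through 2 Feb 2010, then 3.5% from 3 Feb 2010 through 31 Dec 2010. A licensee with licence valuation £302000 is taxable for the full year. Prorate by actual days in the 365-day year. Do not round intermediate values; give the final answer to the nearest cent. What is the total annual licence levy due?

1 Jan – 2 Feb 2010: 33 days at 2.1% → £302000 × 2.1% × 33/365 = £573.3863
3 Feb – 31 Dec 2010: 332 days at 3.5% → £302000 × 3.5% × 332/365 = £9614.3562
Total = £10187.7425

£10187.74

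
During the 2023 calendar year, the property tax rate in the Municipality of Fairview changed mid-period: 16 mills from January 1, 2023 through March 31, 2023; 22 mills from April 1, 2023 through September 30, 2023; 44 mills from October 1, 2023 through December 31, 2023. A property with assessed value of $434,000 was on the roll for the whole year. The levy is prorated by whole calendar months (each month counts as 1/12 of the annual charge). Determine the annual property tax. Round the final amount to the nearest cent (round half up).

January 1 – March 31, 2023: 3 months at 16 mills → $434,000 × 1.6% × 3/12 = $1,736.0000
April 1 – September 30, 2023: 6 months at 22 mills → $434,000 × 2.2% × 6/12 = $4,774.0000
October 1 – December 31, 2023: 3 months at 44 mills → $434,000 × 4.4% × 3/12 = $4,774.0000
Total = $11,284.0000

$11,284.00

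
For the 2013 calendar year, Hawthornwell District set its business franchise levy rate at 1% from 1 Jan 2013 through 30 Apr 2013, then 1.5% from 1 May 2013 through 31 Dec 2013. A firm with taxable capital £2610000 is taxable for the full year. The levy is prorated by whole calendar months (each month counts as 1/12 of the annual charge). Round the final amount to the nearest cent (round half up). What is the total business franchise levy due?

£34800.00

1 Jan – 30 Apr 2013: 4 months at 1% → £2610000 × 1% × 4/12 = £8700.0000
1 May – 31 Dec 2013: 8 months at 1.5% → £2610000 × 1.5% × 8/12 = £26100.0000
Total = £34800.0000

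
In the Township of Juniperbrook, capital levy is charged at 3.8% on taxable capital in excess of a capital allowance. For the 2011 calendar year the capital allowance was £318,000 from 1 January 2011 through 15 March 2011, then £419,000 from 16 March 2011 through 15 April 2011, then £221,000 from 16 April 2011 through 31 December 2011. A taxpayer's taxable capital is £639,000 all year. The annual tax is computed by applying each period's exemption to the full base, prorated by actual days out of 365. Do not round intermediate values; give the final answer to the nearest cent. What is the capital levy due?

1 January – 15 March 2011: 74 days, exemption £318,000 → (£639,000 − £318,000) × 3.8% × 74/365 = £2,473.0192
16 March – 15 April 2011: 31 days, exemption £419,000 → (£639,000 − £419,000) × 3.8% × 31/365 = £710.0274
16 April – 31 December 2011: 260 days, exemption £221,000 → (£639,000 − £221,000) × 3.8% × 260/365 = £11,314.6301
Total = £14,497.6767

£14,497.68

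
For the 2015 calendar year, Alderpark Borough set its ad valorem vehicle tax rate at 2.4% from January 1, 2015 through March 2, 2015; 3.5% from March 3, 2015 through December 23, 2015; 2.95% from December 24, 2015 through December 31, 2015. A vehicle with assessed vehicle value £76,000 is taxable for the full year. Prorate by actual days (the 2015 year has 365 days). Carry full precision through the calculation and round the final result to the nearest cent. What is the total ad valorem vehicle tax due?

January 1 – March 2, 2015: 61 days at 2.4% → £76,000 × 2.4% × 61/365 = £304.8329
March 3 – December 23, 2015: 296 days at 3.5% → £76,000 × 3.5% × 296/365 = £2,157.1507
December 24 – December 31, 2015: 8 days at 2.95% → £76,000 × 2.95% × 8/365 = £49.1397
Total = £2,511.1233

£2,511.12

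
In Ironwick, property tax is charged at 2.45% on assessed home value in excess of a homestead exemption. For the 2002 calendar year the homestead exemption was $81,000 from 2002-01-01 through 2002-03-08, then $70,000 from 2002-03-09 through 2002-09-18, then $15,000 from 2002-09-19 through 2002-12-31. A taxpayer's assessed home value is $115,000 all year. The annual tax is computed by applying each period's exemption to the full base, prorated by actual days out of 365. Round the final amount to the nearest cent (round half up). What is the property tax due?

2002-01-01 to 2002-03-08: 67 days, exemption $81,000 → ($115,000 − $81,000) × 2.45% × 67/365 = $152.9068
2002-03-09 to 2002-09-18: 194 days, exemption $70,000 → ($115,000 − $70,000) × 2.45% × 194/365 = $585.9863
2002-09-19 to 2002-12-31: 104 days, exemption $15,000 → ($115,000 − $15,000) × 2.45% × 104/365 = $698.0822
Total = $1,436.9753

$1,436.98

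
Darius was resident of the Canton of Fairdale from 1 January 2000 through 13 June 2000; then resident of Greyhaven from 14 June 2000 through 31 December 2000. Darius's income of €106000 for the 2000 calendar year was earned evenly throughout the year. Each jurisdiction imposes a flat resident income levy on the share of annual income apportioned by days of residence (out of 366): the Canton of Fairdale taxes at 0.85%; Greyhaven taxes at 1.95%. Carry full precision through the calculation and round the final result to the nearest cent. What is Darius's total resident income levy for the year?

The Canton of Fairdale, 1 January – 13 June 2000: 165 days → €106000 × 0.85% × 165/366 = €406.1885
Greyhaven, 14 June – 31 December 2000: 201 days → €106000 × 1.95% × 201/366 = €1135.1557
Total = €1541.3443

€1541.34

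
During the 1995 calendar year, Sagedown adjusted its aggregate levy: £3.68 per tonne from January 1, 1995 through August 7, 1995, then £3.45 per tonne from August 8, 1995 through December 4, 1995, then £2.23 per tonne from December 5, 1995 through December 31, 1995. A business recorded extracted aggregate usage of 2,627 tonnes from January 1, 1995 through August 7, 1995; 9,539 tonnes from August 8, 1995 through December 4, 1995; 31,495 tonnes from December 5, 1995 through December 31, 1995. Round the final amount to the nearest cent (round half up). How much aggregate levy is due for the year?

£112,810.76

January 1 – August 7, 1995: 2,627 tonnes at £3.68/tonne → £9,667.36
August 8 – December 4, 1995: 9,539 tonnes at £3.45/tonne → £32,909.55
December 5 – December 31, 1995: 31,495 tonnes at £2.23/tonne → £70,233.85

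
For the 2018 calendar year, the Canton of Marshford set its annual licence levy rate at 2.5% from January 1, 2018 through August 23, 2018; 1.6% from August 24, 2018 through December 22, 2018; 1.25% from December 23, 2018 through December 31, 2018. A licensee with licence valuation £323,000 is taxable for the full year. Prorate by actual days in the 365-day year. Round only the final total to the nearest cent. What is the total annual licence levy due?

£7,011.75

January 1 – August 23, 2018: 235 days at 2.5% → £323,000 × 2.5% × 235/365 = £5,198.9726
August 24 – December 22, 2018: 121 days at 1.6% → £323,000 × 1.6% × 121/365 = £1,713.2274
December 23 – December 31, 2018: 9 days at 1.25% → £323,000 × 1.25% × 9/365 = £99.5548
Total = £7,011.7548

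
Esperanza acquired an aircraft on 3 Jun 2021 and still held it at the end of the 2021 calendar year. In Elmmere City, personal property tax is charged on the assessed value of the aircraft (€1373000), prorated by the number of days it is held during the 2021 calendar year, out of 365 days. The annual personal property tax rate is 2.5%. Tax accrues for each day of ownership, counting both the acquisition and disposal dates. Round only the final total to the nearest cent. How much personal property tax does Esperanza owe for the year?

€19936.71

Days held (3 Jun – 31 Dec 2021): 212 out of 365
Tax = €1373000 × 2.5% × 212/365 = €19936.7123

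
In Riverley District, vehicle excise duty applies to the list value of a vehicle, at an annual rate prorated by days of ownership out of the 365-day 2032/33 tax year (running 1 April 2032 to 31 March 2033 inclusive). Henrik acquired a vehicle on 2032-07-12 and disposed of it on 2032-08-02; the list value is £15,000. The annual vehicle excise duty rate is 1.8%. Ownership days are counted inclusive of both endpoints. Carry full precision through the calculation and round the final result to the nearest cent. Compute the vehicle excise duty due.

£16.27

Days held (2032-07-12 to 2032-08-02): 22 out of 365
Tax = £15,000 × 1.8% × 22/365 = £16.2740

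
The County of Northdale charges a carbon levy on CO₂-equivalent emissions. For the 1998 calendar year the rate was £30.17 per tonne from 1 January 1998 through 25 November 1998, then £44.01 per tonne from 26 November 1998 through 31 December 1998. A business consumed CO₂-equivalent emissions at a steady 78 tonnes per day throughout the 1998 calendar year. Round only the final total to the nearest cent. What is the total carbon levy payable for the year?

1 January – 25 November 1998: 329 days × 78 tonnes/day = 25,662 tonnes at £30.17/tonne → £774,222.54
26 November – 31 December 1998: 36 days × 78 tonnes/day = 2,808 tonnes at £44.01/tonne → £123,580.08

£897,802.62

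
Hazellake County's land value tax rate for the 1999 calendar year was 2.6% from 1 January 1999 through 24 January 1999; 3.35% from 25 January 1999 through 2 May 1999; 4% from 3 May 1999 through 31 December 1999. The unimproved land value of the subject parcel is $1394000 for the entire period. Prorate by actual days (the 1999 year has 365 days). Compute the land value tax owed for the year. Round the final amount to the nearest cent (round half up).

1 January – 24 January 1999: 24 days at 2.6% → $1394000 × 2.6% × 24/365 = $2383.1671
25 January – 2 May 1999: 98 days at 3.35% → $1394000 × 3.35% × 98/365 = $12538.3616
3 May – 31 December 1999: 243 days at 4% → $1394000 × 4% × 243/365 = $37122.4110
Total = $52043.9397

$52043.94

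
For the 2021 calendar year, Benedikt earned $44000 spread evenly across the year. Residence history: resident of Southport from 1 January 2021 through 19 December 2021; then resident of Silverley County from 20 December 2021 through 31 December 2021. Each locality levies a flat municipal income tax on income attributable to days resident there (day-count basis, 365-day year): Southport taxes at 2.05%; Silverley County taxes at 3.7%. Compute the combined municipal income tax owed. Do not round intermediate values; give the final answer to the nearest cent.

$925.87

Southport, 1 January – 19 December 2021: 353 days → $44000 × 2.05% × 353/365 = $872.3452
Silverley County, 20 December – 31 December 2021: 12 days → $44000 × 3.7% × 12/365 = $53.5233
Total = $925.8685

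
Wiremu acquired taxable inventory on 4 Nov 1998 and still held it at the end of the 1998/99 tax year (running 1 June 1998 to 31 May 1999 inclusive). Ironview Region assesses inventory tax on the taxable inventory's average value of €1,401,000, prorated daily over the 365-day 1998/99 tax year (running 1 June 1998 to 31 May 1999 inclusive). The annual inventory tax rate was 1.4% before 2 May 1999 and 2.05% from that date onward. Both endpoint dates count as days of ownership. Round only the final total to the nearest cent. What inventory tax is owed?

4 Nov 1998 – 1 May 1999: 179 days at 1.4% → €1,401,000 × 1.4% × 179/365 = €9,618.9205
2 May – 31 May 1999: 30 days at 2.05% → €1,401,000 × 2.05% × 30/365 = €2,360.5890
Total = €11,979.5096

€11,979.51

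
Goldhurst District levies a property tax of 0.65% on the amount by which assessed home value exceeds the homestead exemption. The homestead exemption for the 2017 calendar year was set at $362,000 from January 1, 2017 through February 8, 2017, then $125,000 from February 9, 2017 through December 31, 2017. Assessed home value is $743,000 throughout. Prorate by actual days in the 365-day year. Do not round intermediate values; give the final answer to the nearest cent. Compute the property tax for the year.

January 1 – February 8, 2017: 39 days, exemption $362,000 → ($743,000 − $362,000) × 0.65% × 39/365 = $264.6123
February 9 – December 31, 2017: 326 days, exemption $125,000 → ($743,000 − $125,000) × 0.65% × 326/365 = $3,587.7863
Total = $3,852.3986

$3,852.40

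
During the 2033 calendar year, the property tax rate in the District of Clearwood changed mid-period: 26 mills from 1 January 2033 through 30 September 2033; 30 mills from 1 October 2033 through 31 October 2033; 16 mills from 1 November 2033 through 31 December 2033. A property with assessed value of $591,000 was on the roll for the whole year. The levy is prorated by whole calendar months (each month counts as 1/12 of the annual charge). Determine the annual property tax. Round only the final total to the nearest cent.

$14,578.00

1 January – 30 September 2033: 9 months at 26 mills → $591,000 × 2.6% × 9/12 = $11,524.5000
1 October – 31 October 2033: 1 month at 30 mills → $591,000 × 3% × 1/12 = $1,477.5000
1 November – 31 December 2033: 2 months at 16 mills → $591,000 × 1.6% × 2/12 = $1,576.0000
Total = $14,578.0000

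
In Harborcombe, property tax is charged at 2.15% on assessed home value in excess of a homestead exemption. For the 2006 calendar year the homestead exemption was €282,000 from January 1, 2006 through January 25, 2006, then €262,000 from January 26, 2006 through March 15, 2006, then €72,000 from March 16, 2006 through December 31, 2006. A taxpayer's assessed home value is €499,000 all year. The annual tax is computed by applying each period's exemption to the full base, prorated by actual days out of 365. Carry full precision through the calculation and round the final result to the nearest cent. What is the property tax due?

€8,322.86

January 1 – January 25, 2006: 25 days, exemption €282,000 → (€499,000 − €282,000) × 2.15% × 25/365 = €319.5548
January 26 – March 15, 2006: 49 days, exemption €262,000 → (€499,000 − €262,000) × 2.15% × 49/365 = €684.0534
March 16 – December 31, 2006: 291 days, exemption €72,000 → (€499,000 − €72,000) × 2.15% × 291/365 = €7,319.2479
Total = €8,322.8562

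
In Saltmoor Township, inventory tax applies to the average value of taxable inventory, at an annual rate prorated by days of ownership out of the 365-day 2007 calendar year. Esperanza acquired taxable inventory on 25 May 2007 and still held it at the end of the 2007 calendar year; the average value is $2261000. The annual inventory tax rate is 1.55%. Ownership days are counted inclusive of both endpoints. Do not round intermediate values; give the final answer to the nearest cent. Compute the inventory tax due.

$21219.33

Days held (25 May – 31 December 2007): 221 out of 365
Tax = $2261000 × 1.55% × 221/365 = $21219.3301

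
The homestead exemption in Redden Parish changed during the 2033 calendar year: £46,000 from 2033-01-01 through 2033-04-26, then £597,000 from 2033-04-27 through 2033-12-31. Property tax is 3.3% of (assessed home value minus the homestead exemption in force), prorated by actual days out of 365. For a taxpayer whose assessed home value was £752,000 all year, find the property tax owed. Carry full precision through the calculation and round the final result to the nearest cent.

2033-01-01 to 2033-04-26: 116 days, exemption £46,000 → (£752,000 − £46,000) × 3.3% × 116/365 = £7,404.2959
2033-04-27 to 2033-12-31: 249 days, exemption £597,000 → (£752,000 − £597,000) × 3.3% × 249/365 = £3,489.4110
Total = £10,893.7068

£10,893.71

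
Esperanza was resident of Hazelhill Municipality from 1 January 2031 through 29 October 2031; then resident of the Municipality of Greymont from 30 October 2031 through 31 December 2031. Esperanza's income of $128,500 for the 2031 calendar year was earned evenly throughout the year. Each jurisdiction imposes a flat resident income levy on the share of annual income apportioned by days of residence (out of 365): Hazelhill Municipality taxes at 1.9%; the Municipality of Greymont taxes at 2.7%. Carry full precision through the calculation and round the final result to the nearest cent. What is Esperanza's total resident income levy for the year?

Hazelhill Municipality, 1 January – 29 October 2031: 302 days → $128,500 × 1.9% × 302/365 = $2,020.0904
The Municipality of Greymont, 30 October – 31 December 2031: 63 days → $128,500 × 2.7% × 63/365 = $598.8452
Total = $2,618.9356

$2,618.94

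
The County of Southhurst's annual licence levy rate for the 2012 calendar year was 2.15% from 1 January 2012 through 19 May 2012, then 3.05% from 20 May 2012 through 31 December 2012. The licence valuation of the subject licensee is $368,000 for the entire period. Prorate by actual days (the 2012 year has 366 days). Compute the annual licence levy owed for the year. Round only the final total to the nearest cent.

1 January – 19 May 2012: 140 days at 2.15% → $368,000 × 2.15% × 140/366 = $3,026.4481
20 May – 31 December 2012: 226 days at 3.05% → $368,000 × 3.05% × 226/366 = $6,930.6667
Total = $9,957.1148

$9,957.11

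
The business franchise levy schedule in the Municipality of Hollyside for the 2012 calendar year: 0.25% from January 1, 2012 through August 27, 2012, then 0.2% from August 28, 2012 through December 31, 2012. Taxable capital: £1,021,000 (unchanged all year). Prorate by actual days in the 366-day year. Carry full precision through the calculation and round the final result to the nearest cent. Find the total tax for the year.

January 1 – August 27, 2012: 240 days at 0.25% → £1,021,000 × 0.25% × 240/366 = £1,673.7705
August 28 – December 31, 2012: 126 days at 0.2% → £1,021,000 × 0.2% × 126/366 = £702.9836
Total = £2,376.7541

£2,376.75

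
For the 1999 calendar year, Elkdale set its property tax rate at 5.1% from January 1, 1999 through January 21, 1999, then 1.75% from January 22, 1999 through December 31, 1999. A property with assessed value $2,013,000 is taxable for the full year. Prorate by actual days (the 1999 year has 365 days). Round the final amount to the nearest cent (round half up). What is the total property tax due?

$39,107.35

January 1 – January 21, 1999: 21 days at 5.1% → $2,013,000 × 5.1% × 21/365 = $5,906.6384
January 22 – December 31, 1999: 344 days at 1.75% → $2,013,000 × 1.75% × 344/365 = $33,200.7123
Total = $39,107.3507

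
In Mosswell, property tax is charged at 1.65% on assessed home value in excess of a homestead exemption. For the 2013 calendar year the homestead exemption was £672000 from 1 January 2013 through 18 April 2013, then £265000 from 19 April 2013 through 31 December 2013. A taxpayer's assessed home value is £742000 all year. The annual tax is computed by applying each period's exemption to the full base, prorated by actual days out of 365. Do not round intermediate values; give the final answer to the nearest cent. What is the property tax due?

1 January – 18 April 2013: 108 days, exemption £672000 → (£742000 − £672000) × 1.65% × 108/365 = £341.7534
19 April – 31 December 2013: 257 days, exemption £265000 → (£742000 − £265000) × 1.65% × 257/365 = £5541.6945
Total = £5883.4479

£5883.45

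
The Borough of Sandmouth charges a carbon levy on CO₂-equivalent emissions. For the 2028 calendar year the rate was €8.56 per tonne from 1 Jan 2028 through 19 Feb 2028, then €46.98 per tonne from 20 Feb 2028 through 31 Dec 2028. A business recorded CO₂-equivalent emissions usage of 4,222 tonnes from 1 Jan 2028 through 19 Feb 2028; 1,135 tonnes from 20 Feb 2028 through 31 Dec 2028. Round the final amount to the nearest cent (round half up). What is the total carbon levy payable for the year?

€89,462.62

1 Jan – 19 Feb 2028: 4,222 tonnes at €8.56/tonne → €36,140.32
20 Feb – 31 Dec 2028: 1,135 tonnes at €46.98/tonne → €53,322.30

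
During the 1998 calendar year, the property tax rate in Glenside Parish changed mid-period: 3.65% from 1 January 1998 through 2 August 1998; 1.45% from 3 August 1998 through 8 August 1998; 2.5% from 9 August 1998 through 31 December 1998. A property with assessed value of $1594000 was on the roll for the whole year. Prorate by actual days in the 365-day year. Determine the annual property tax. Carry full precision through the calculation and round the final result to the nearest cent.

1 January – 2 August 1998: 214 days at 3.65% → $1594000 × 3.65% × 214/365 = $34111.6000
3 August – 8 August 1998: 6 days at 1.45% → $1594000 × 1.45% × 6/365 = $379.9397
9 August – 31 December 1998: 145 days at 2.5% → $1594000 × 2.5% × 145/365 = $15830.8219
Total = $50322.3616

$50322.36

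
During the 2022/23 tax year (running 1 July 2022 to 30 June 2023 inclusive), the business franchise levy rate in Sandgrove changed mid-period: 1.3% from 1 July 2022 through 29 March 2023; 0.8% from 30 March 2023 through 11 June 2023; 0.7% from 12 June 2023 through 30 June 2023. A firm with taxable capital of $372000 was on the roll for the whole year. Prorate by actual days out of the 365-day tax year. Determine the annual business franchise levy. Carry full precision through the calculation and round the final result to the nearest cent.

1 July 2022 – 29 March 2023: 272 days at 1.3% → $372000 × 1.3% × 272/365 = $3603.8137
30 March – 11 June 2023: 74 days at 0.8% → $372000 × 0.8% × 74/365 = $603.3534
12 June – 30 June 2023: 19 days at 0.7% → $372000 × 0.7% × 19/365 = $135.5507
Total = $4342.7178

$4342.72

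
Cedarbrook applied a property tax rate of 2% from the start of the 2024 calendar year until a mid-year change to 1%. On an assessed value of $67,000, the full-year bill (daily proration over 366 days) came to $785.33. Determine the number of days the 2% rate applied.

63 days

Let d = days at the first rate; then 366 − d days at the second rate.
$67,000 × [2%·d + 1%·(366−d)] / 366 = $785.33
Solving gives d = 63, so the new rate took effect on 4 Mar 2024.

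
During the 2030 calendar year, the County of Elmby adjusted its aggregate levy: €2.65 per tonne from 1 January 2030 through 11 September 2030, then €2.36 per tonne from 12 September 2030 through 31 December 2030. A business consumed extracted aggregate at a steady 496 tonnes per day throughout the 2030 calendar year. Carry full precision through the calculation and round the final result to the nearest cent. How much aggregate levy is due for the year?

1 January – 11 September 2030: 254 days × 496 tonnes/day = 125,984 tonnes at €2.65/tonne → €333857.60
12 September – 31 December 2030: 111 days × 496 tonnes/day = 55,056 tonnes at €2.36/tonne → €129932.16

€463789.76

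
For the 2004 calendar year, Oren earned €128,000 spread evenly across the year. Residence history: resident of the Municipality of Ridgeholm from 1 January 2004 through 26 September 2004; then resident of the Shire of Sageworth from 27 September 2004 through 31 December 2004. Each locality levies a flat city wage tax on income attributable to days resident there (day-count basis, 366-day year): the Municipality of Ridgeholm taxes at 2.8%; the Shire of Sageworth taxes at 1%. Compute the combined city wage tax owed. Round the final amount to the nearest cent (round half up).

€2,979.67

The Municipality of Ridgeholm, 1 January – 26 September 2004: 270 days → €128,000 × 2.8% × 270/366 = €2,643.9344
The Shire of Sageworth, 27 September – 31 December 2004: 96 days → €128,000 × 1% × 96/366 = €335.7377
Total = €2,979.6721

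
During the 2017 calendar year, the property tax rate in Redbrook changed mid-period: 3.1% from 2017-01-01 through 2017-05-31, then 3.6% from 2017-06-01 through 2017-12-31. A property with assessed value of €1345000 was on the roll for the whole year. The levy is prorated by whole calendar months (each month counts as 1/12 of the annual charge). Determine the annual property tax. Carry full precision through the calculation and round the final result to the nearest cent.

2017-01-01 to 2017-05-31: 5 months at 3.1% → €1345000 × 3.1% × 5/12 = €17372.9167
2017-06-01 to 2017-12-31: 7 months at 3.6% → €1345000 × 3.6% × 7/12 = €28245.0000
Total = €45617.9167

€45617.92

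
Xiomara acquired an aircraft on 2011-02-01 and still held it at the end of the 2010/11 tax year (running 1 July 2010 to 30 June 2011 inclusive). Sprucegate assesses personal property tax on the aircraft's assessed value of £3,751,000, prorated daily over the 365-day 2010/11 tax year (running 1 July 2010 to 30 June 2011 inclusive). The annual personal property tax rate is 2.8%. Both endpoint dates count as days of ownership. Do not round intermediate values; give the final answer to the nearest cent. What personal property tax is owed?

Days held (2011-02-01 to 2011-06-30): 150 out of 365
Tax = £3,751,000 × 2.8% × 150/365 = £43,162.1918

£43,162.19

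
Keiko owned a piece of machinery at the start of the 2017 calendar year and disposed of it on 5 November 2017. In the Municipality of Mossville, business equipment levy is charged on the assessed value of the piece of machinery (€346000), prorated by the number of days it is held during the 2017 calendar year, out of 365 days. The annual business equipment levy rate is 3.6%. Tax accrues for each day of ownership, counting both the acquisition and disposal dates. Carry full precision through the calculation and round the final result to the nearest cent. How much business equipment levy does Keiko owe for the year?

€10544.94

Days held (1 January – 5 November 2017): 309 out of 365
Tax = €346000 × 3.6% × 309/365 = €10544.9425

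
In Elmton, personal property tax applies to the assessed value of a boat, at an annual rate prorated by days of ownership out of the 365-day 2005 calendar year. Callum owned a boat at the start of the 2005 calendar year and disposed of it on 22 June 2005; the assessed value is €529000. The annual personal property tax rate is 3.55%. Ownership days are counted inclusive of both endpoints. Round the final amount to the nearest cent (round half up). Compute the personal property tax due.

€8900.97

Days held (1 January – 22 June 2005): 173 out of 365
Tax = €529000 × 3.55% × 173/365 = €8900.9685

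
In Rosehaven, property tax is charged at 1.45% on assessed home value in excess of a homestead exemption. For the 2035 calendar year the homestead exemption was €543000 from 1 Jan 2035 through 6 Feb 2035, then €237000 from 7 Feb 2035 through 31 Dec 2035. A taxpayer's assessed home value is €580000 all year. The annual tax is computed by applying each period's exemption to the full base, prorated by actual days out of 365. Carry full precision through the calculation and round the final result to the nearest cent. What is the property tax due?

1 Jan – 6 Feb 2035: 37 days, exemption €543000 → (€580000 − €543000) × 1.45% × 37/365 = €54.3849
7 Feb – 31 Dec 2035: 328 days, exemption €237000 → (€580000 − €237000) × 1.45% × 328/365 = €4469.3370
Total = €4523.7219

€4523.72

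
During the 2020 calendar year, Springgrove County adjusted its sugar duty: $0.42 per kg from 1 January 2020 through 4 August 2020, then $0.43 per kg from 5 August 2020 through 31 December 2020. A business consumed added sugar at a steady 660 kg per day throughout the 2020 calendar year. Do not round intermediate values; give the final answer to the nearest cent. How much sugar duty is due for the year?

1 January – 4 August 2020: 217 days × 660 kg/day = 143,220 kg at $0.42/kg → $60152.40
5 August – 31 December 2020: 149 days × 660 kg/day = 98,340 kg at $0.43/kg → $42286.20

$102438.60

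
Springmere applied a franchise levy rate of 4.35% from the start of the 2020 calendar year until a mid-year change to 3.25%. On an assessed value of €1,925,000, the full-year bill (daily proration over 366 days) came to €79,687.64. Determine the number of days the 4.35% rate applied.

296 days

Let d = days at the first rate; then 366 − d days at the second rate.
€1,925,000 × [4.35%·d + 3.25%·(366−d)] / 366 = €79,687.64
Solving gives d = 296, so the new rate took effect on 23 Oct 2020.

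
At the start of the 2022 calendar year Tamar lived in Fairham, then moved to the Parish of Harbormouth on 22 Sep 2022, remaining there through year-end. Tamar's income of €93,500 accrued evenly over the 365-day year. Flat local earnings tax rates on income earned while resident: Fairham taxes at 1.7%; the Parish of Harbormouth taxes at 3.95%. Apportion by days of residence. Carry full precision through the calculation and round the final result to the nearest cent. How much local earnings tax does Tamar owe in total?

Fairham, 1 Jan – 21 Sep 2022: 264 days → €93,500 × 1.7% × 264/365 = €1,149.6658
The Parish of Harbormouth, 22 Sep – 31 Dec 2022: 101 days → €93,500 × 3.95% × 101/365 = €1,021.9678
Total = €2,171.6336

€2,171.63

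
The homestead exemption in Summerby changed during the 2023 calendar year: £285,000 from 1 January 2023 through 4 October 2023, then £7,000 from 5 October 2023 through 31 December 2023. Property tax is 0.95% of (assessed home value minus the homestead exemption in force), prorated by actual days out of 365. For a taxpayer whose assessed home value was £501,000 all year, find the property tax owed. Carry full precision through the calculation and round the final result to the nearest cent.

£2,688.73

1 January – 4 October 2023: 277 days, exemption £285,000 → (£501,000 − £285,000) × 0.95% × 277/365 = £1,557.2712
5 October – 31 December 2023: 88 days, exemption £7,000 → (£501,000 − £7,000) × 0.95% × 88/365 = £1,131.4630
Total = £2,688.7342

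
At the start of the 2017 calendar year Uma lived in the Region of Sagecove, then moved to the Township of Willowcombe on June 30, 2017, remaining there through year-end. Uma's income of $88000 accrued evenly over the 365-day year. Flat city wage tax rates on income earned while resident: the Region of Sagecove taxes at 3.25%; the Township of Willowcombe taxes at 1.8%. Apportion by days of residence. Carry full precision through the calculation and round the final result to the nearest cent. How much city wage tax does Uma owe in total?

The Region of Sagecove, January 1 – June 29, 2017: 180 days → $88000 × 3.25% × 180/365 = $1410.4110
The Township of Willowcombe, June 30 – December 31, 2017: 185 days → $88000 × 1.8% × 185/365 = $802.8493
Total = $2213.2603

$2213.26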